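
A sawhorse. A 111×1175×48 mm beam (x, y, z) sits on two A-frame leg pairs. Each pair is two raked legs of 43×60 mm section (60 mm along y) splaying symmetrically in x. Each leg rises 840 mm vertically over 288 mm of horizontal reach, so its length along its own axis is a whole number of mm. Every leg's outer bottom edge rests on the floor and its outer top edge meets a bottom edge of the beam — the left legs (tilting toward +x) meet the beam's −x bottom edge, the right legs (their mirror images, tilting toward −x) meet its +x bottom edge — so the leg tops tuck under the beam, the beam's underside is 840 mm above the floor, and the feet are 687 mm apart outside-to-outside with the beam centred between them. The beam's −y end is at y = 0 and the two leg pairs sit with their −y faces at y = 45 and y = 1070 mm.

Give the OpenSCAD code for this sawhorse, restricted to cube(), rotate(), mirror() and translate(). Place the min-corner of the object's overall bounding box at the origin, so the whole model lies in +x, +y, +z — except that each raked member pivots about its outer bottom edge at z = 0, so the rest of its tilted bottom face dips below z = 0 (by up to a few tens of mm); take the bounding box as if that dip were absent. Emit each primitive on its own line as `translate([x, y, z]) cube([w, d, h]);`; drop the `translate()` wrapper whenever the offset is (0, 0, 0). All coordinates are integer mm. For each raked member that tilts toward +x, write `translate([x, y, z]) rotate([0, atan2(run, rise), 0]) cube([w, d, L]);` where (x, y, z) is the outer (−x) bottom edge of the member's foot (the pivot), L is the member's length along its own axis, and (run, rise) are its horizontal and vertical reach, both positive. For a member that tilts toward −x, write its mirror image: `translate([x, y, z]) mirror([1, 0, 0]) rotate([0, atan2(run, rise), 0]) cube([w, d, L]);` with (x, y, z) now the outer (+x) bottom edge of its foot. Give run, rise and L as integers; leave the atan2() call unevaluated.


translate([288, 0, 840]) cube([111, 1175, 48]);
translate([0, 45, 0]) rotate([0, atan2(288, 840), 0]) cube([43, 60, 888]);
translate([687, 45, 0]) mirror([1, 0, 0]) rotate([0, atan2(288, 840), 0]) cube([43, 60, 888]);
translate([0, 1070, 0]) rotate([0, atan2(288, 840), 0]) cube([43, 60, 888]);
translate([687, 1070, 0]) mirror([1, 0, 0]) rotate([0, atan2(288, 840), 0]) cube([43, 60, 888]);


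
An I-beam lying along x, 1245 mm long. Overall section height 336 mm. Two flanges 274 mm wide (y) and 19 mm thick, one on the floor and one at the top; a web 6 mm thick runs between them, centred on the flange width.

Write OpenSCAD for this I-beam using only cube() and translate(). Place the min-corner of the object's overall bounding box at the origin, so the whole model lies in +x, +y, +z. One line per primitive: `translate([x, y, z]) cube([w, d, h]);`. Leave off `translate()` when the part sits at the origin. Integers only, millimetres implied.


cube([1245, 274, 19]);
translate([0, 134, 19]) cube([1245, 6, 298]);
translate([0, 0, 317]) cube([1245, 274, 19]);


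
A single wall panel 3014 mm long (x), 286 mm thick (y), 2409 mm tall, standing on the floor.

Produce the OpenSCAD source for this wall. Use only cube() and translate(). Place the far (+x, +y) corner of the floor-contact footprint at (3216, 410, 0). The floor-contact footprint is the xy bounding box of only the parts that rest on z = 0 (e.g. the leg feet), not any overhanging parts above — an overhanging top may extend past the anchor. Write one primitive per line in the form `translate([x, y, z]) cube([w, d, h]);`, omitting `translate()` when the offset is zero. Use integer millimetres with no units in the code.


translate([202, 124, 0]) cube([3014, 286, 2409]);


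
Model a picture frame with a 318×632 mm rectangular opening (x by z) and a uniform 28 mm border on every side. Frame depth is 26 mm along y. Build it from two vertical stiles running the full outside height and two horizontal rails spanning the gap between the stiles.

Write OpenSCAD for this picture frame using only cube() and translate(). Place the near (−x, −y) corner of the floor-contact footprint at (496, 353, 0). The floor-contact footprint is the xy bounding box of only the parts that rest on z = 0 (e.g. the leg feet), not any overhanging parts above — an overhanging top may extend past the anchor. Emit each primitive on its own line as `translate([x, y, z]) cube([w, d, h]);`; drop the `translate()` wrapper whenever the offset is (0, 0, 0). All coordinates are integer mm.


translate([496, 353, 0]) cube([28, 26, 688]);
translate([842, 353, 0]) cube([28, 26, 688]);
translate([524, 353, 0]) cube([318, 26, 28]);
translate([524, 353, 660]) cube([318, 26, 28]);


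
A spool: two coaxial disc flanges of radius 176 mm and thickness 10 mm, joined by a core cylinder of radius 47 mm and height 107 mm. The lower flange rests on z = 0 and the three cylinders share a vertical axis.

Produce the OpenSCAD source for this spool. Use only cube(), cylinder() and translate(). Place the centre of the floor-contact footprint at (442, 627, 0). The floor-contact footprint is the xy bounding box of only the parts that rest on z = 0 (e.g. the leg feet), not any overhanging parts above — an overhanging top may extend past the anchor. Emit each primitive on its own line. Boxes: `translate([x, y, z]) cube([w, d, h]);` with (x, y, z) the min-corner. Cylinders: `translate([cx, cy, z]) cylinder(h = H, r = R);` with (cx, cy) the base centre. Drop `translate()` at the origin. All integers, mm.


translate([442, 627, 0]) cylinder(h = 10, r = 176);
translate([442, 627, 10]) cylinder(h = 107, r = 47);
translate([442, 627, 117]) cylinder(h = 10, r = 176);


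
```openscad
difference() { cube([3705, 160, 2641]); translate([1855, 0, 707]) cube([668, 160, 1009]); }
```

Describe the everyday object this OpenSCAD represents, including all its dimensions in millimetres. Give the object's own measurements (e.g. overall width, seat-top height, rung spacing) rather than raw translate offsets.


A wall 3705 mm long (x), 160 mm thick (y), 2641 mm tall, with a rectangular window opening cut through it. The opening is 668 mm wide and 1009 mm tall; its sill is at z = 707 mm and its near (−x) edge is 1855 mm from the wall's −x end. The opening passes through the full wall thickness.


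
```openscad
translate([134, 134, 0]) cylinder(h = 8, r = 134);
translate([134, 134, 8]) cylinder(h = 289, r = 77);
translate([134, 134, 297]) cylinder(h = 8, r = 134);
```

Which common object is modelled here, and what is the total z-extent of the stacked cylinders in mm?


A spool. The overall height is 305 mm.

Three coaxial cylinders, large–small–large — a spool. Two 8 mm flanges and a 289 mm core give 8 + 289 + 8 = 305 mm.


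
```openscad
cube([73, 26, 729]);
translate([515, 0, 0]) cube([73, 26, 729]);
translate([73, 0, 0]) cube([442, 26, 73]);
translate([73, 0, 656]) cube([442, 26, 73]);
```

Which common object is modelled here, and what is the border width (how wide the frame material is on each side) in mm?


A picture frame. The border width is 73 mm.

Four thin pieces enclosing a rectangular opening — a picture frame. The two full-height stiles are 729 mm tall; the top rail sits at z = 656 and is 73 mm tall, so the border above the opening is 729 − 656 = 73 mm, matching the stile x-width.


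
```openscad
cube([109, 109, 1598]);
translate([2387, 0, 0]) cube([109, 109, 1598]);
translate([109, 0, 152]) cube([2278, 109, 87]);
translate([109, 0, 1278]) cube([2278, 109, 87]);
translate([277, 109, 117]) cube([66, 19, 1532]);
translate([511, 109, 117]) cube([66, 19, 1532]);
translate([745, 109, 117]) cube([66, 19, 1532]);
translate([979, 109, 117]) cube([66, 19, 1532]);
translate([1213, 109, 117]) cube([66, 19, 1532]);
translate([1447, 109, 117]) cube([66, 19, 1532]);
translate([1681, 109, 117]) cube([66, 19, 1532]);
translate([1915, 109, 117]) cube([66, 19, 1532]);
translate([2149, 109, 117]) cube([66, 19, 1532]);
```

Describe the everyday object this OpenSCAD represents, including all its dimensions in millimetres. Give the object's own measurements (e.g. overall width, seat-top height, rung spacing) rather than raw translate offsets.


A fence section. Two 109×109 mm posts, 1598 mm tall, stand on the floor with a clear span of 2278 mm between their inner faces. Two horizontal rails of 109×87 mm section span the gap between the posts with their undersides at z = 152 mm and z = 1278 mm, flush with the posts' −y face. 9 pickets, each 66 mm wide, 19 mm thick and 1532 mm tall, are fixed to the +y face of the rails with their bottoms at z = 117 mm, spaced across the span with a 168 mm gap after the −x post and between neighbouring pickets, with 172 mm left before the +x post.


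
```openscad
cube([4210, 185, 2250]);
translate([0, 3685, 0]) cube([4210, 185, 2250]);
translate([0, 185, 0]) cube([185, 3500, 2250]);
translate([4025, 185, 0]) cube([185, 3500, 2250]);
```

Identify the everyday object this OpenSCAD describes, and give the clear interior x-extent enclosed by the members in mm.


A house (or room) frame. The interior width is 3840 mm.

Four 2250 mm walls enclosing a rectangle with no floor or roof — a room or house frame. Outside width is 4210 mm and wall thickness is 185 mm, so the interior width is 4210 − 2 × 185 = 3840 mm.


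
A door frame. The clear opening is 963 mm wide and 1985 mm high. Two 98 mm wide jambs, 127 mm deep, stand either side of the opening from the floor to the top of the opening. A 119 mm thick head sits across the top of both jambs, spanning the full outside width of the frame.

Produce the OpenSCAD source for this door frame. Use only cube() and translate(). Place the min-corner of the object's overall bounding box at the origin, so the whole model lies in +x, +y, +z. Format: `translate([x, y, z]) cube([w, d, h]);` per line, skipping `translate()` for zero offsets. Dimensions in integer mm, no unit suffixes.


cube([98, 127, 1985]);
translate([1061, 0, 0]) cube([98, 127, 1985]);
translate([0, 0, 1985]) cube([1159, 127, 119]);


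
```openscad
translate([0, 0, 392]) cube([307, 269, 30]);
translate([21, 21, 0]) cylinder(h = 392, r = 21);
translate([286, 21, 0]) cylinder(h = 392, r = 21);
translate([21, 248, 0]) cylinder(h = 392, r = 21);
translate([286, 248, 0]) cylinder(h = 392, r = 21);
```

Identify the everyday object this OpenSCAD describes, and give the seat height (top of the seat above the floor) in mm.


A stool. The seat height is 422 mm.

A 307×269×30 slab at z = 392 on four corner cylinders — a stool. The seat top is 392 + 30 = 422 mm.


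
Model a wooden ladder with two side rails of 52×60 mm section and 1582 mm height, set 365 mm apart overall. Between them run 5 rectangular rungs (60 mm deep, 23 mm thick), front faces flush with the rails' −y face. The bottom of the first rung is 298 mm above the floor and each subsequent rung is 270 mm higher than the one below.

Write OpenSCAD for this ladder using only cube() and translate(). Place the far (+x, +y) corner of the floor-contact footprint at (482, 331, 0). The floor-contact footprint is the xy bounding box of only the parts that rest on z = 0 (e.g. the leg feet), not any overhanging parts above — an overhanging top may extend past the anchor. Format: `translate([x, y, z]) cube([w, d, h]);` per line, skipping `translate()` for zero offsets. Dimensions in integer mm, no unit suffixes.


translate([117, 271, 0]) cube([52, 60, 1582]);
translate([430, 271, 0]) cube([52, 60, 1582]);
translate([169, 271, 298]) cube([261, 60, 23]);
translate([169, 271, 568]) cube([261, 60, 23]);
translate([169, 271, 838]) cube([261, 60, 23]);
translate([169, 271, 1108]) cube([261, 60, 23]);
translate([169, 271, 1378]) cube([261, 60, 23]);


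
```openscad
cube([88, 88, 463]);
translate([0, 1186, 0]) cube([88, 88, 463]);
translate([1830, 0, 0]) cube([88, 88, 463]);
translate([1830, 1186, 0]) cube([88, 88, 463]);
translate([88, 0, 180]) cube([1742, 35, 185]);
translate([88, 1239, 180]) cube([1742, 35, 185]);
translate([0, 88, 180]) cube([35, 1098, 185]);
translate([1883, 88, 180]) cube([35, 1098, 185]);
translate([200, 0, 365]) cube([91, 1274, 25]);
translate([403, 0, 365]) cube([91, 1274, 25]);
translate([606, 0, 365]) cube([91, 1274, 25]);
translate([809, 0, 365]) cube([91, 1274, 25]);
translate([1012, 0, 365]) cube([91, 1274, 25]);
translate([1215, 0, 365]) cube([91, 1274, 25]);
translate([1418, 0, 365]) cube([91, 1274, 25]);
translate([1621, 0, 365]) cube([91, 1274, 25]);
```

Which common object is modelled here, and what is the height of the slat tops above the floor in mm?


A bed frame. The slat-top height is 390 mm.

Four posts, four rails, and a row of slats — a bed frame. Slats sit on the rails at z = 180 + 185 = 365; with slat thickness 25, the top is 390 mm.


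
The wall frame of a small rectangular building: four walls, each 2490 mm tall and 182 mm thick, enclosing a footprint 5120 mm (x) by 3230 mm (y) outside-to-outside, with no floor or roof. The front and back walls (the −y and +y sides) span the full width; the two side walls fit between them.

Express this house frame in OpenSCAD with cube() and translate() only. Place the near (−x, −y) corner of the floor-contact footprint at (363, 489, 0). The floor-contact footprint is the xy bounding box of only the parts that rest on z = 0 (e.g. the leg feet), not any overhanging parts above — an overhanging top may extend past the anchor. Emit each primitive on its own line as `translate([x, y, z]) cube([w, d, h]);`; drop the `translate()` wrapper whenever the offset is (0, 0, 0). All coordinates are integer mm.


translate([363, 489, 0]) cube([5120, 182, 2490]);
translate([363, 3537, 0]) cube([5120, 182, 2490]);
translate([363, 671, 0]) cube([182, 2866, 2490]);
translate([5301, 671, 0]) cube([182, 2866, 2490]);


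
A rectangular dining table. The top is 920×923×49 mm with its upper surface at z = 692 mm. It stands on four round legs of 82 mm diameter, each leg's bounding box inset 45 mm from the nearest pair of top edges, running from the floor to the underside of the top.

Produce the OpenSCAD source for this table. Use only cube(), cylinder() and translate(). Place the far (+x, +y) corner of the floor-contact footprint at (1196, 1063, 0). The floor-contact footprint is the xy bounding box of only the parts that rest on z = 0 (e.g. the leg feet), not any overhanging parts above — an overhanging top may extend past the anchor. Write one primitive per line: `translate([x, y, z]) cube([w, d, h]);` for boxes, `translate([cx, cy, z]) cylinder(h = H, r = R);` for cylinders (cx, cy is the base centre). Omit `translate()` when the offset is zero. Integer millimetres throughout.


translate([321, 185, 643]) cube([920, 923, 49]);
translate([407, 271, 0]) cylinder(h = 643, r = 41);
translate([1155, 271, 0]) cylinder(h = 643, r = 41);
translate([407, 1022, 0]) cylinder(h = 643, r = 41);
translate([1155, 1022, 0]) cylinder(h = 643, r = 41);


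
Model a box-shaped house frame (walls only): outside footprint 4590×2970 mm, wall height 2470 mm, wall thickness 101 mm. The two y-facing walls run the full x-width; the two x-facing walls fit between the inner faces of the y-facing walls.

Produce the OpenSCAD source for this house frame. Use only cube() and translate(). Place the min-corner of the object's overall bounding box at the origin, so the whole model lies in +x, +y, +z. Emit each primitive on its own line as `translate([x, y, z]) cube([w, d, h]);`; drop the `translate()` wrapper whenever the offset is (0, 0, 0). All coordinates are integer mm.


cube([4590, 101, 2470]);
translate([0, 2869, 0]) cube([4590, 101, 2470]);
translate([0, 101, 0]) cube([101, 2768, 2470]);
translate([4489, 101, 0]) cube([101, 2768, 2470]);


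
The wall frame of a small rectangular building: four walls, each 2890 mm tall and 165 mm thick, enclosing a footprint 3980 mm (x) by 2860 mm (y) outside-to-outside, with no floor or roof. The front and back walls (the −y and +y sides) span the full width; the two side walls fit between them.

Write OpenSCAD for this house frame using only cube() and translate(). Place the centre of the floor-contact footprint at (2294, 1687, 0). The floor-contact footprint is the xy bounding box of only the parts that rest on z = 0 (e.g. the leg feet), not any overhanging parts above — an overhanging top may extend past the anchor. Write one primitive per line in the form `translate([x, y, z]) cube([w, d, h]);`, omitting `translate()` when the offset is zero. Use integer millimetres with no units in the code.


translate([304, 257, 0]) cube([3980, 165, 2890]);
translate([304, 2952, 0]) cube([3980, 165, 2890]);
translate([304, 422, 0]) cube([165, 2530, 2890]);
translate([4119, 422, 0]) cube([165, 2530, 2890]);


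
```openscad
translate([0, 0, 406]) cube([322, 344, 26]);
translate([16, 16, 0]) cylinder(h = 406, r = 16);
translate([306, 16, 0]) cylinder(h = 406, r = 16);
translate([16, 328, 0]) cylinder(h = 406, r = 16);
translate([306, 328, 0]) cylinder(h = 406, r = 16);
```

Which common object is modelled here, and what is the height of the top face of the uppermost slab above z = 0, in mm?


A stool. The seat height is 432 mm.

A 322×344×26 slab at z = 406 on four corner cylinders — a stool. The seat top is 406 + 26 = 432 mm.


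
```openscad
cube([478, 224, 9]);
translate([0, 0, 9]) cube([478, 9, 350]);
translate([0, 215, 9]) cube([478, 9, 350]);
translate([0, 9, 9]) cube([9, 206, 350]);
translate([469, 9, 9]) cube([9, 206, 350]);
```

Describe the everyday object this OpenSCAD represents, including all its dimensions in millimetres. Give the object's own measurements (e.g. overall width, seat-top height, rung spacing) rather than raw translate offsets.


An open-topped rectangular box: outside dimensions 478×224×359 mm, with a uniform wall and base thickness of 9 mm. The base is a full 478×224 slab on the floor; four walls sit on top of the base. The front and back walls (the −y and +y sides) span the full width; the two side walls fit between them.


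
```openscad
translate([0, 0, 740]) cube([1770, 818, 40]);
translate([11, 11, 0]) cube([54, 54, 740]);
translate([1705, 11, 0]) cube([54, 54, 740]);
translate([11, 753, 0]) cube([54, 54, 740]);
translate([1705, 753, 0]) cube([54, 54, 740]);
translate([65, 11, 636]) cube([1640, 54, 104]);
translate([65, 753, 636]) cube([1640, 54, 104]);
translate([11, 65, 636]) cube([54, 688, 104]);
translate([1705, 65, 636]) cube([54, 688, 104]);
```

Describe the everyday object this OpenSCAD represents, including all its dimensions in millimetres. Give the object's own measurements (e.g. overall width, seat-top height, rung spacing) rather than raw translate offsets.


A table: top 1770 mm (x) × 818 mm (y), 40 mm thick, upper face at z = 780 mm, on four 54×54 mm square legs, each inset 11 mm from the nearest pair of top edges from z = 0 to the bottom of the top. Four apron rails, 54 mm thick and 104 mm tall, run between adjacent legs with their top edges flush with the underside of the top and their outer faces flush with the legs' outer faces.


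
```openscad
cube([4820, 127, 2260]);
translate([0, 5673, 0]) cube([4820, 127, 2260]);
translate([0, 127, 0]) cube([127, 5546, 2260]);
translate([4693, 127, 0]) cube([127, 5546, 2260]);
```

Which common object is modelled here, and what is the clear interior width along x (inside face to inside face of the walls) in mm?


A house (or room) frame. The interior width is 4566 mm.

Four 2260 mm walls enclosing a rectangle with no floor or roof — a room or house frame. Outside width is 4820 mm and wall thickness is 127 mm, so the interior width is 4820 − 2 × 127 = 4566 mm.


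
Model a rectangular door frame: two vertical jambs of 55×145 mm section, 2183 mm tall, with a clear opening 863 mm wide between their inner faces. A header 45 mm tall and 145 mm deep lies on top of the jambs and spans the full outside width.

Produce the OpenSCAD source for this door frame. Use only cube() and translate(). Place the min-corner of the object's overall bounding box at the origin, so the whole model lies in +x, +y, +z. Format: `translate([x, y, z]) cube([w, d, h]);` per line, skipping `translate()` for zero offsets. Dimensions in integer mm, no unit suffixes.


cube([55, 145, 2183]);
translate([918, 0, 0]) cube([55, 145, 2183]);
translate([0, 0, 2183]) cube([973, 145, 45]);


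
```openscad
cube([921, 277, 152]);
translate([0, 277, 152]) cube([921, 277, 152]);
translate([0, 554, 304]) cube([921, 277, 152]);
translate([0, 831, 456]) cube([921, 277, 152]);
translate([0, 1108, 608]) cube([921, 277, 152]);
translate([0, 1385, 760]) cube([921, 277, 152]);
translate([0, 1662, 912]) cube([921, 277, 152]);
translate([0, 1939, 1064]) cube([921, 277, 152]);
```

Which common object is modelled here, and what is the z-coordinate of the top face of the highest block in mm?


A staircase. The total rise is 1216 mm.

8 identical blocks, each offset up and back from the previous — a staircase. Each step is 152 mm tall and there are 8 of them, so the total rise is 8 × 152 = 1216 mm.


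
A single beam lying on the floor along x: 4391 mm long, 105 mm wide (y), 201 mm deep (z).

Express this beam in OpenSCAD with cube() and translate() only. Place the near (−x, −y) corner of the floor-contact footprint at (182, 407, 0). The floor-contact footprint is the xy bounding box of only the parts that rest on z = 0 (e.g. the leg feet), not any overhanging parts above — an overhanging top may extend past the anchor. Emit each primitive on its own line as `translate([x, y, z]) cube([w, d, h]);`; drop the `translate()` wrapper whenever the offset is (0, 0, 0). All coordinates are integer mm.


translate([182, 407, 0]) cube([4391, 105, 201]);


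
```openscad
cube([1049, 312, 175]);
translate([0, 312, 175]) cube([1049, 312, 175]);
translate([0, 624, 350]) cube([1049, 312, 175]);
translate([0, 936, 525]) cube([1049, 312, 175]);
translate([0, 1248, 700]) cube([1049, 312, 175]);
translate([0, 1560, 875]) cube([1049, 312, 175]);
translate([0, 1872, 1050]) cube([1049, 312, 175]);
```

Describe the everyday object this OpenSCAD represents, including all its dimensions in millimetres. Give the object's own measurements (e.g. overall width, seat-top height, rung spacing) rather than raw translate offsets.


A straight staircase of 7 solid steps. Each step is 1049 mm wide (x), 312 mm deep (y, the going) and 175 mm tall (the rise). The first step rests on the floor; each subsequent step sits one going further in +y and one rise higher in +z, directly behind and above the previous step with no overlap.


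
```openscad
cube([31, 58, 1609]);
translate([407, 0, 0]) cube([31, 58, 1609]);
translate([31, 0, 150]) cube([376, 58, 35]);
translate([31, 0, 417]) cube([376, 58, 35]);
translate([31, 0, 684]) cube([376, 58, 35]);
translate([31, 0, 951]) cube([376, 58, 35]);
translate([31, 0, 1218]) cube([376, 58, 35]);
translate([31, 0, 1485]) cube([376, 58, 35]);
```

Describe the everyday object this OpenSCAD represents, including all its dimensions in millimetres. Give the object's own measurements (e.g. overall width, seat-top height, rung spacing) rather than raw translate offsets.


A straight ladder. Two 31×58 mm vertical rails, 1609 mm tall, stand 438 mm apart (outside-to-outside) with their front faces coplanar on the −y side. 6 rungs, each 58 mm deep and 35 mm tall, span between the inner faces of the rails, front faces flush with the rails. The lowest rung's underside is at z = 150 mm and rungs are spaced 267 mm apart (underside to underside).


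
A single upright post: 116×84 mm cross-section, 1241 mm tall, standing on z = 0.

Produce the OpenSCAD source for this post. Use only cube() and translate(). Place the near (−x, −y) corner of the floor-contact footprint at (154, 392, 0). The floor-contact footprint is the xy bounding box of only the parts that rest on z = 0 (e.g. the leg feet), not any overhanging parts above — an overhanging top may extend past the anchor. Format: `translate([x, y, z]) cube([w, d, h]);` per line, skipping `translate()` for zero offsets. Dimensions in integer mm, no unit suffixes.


translate([154, 392, 0]) cube([116, 84, 1241]);


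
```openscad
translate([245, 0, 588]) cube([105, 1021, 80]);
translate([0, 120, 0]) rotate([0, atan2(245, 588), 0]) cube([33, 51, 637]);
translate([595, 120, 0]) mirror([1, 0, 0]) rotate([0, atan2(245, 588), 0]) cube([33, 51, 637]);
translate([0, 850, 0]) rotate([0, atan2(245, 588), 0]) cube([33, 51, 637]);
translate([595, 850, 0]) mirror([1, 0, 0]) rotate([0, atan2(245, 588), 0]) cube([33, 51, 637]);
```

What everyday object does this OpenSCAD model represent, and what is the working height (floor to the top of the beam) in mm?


A sawhorse. The overall height is 668 mm.

A beam across two mirrored pairs of raked legs — a sawhorse. The beam's underside is at z = 588 (matching the legs' vertical rise in atan2(245, 588)) and the beam is 80 mm tall, so its top is at 588 + 80 = 668 mm. The raked legs top out at the beam's underside, so that is the highest point.


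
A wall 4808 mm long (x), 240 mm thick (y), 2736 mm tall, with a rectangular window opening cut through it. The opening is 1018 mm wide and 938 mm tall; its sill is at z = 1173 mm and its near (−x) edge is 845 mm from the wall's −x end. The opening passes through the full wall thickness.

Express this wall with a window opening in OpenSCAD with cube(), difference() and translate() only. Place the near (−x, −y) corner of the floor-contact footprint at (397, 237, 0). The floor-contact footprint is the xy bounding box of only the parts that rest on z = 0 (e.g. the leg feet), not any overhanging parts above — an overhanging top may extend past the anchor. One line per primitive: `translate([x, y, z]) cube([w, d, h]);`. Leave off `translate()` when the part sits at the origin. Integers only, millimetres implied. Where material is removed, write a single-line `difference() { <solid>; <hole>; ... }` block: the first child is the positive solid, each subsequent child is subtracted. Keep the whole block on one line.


difference() { translate([397, 237, 0]) cube([4808, 240, 2736]); translate([1242, 237, 1173]) cube([1018, 240, 938]); }


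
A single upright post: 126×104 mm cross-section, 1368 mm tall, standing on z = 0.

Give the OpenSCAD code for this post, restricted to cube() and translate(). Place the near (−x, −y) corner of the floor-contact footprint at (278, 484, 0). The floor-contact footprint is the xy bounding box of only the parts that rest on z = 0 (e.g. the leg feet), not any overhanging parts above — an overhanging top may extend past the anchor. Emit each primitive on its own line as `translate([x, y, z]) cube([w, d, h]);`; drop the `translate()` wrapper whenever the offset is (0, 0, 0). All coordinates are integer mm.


translate([278, 484, 0]) cube([126, 104, 1368]);


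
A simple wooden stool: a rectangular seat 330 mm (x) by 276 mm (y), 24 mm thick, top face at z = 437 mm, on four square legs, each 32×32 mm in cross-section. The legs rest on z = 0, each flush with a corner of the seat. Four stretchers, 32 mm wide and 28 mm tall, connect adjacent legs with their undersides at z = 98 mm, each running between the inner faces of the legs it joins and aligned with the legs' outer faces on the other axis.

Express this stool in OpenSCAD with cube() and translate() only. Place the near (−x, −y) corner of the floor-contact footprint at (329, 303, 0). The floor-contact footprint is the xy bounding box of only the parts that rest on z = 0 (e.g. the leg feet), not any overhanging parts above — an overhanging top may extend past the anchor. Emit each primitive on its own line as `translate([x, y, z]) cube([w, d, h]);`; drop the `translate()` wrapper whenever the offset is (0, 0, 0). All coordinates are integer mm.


translate([329, 303, 413]) cube([330, 276, 24]);
translate([329, 303, 0]) cube([32, 32, 413]);
translate([627, 303, 0]) cube([32, 32, 413]);
translate([329, 547, 0]) cube([32, 32, 413]);
translate([627, 547, 0]) cube([32, 32, 413]);
translate([361, 303, 98]) cube([266, 32, 28]);
translate([361, 547, 98]) cube([266, 32, 28]);
translate([329, 335, 98]) cube([32, 212, 28]);
translate([627, 335, 98]) cube([32, 212, 28]);


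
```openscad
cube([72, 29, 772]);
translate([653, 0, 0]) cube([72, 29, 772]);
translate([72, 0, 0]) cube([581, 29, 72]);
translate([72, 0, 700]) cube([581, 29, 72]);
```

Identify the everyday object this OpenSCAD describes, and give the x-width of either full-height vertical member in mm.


A picture frame. The border width is 72 mm.

Four thin pieces enclosing a rectangular opening — a picture frame. The two full-height stiles are 772 mm tall; the top rail sits at z = 700 and is 72 mm tall, so the border above the opening is 772 − 700 = 72 mm, matching the stile x-width.


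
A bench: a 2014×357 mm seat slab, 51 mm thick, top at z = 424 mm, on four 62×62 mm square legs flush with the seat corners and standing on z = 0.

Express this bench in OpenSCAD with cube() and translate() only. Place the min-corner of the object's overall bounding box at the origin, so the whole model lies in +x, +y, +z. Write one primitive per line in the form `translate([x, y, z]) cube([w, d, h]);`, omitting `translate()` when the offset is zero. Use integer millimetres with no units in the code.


translate([0, 0, 373]) cube([2014, 357, 51]);
cube([62, 62, 373]);
translate([0, 295, 0]) cube([62, 62, 373]);
translate([1952, 0, 0]) cube([62, 62, 373]);
translate([1952, 295, 0]) cube([62, 62, 373]);


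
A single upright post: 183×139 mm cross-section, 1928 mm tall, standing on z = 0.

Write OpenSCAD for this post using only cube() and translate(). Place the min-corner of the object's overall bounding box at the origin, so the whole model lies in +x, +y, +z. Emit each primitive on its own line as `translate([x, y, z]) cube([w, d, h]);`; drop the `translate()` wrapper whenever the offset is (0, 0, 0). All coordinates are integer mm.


cube([183, 139, 1928]);


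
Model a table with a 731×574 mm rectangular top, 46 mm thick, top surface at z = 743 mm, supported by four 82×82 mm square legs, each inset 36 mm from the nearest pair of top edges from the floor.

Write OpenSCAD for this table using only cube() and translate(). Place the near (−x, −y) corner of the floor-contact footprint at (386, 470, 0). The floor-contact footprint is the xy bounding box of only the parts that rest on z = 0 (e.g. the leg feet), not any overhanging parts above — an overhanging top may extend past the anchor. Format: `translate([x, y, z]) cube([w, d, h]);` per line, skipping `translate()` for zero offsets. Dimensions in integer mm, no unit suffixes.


translate([350, 434, 697]) cube([731, 574, 46]);
translate([386, 470, 0]) cube([82, 82, 697]);
translate([963, 470, 0]) cube([82, 82, 697]);
translate([386, 890, 0]) cube([82, 82, 697]);
translate([963, 890, 0]) cube([82, 82, 697]);


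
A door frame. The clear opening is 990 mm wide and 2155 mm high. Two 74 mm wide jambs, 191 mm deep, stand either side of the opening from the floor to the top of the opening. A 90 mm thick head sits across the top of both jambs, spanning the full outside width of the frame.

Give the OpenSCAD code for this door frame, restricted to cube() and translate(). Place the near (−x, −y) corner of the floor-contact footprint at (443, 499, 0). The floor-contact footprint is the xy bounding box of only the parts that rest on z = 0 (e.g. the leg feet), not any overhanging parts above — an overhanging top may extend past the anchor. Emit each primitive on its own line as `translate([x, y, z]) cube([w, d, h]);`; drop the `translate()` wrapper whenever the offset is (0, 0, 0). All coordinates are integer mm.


translate([443, 499, 0]) cube([74, 191, 2155]);
translate([1507, 499, 0]) cube([74, 191, 2155]);
translate([443, 499, 2155]) cube([1138, 191, 90]);


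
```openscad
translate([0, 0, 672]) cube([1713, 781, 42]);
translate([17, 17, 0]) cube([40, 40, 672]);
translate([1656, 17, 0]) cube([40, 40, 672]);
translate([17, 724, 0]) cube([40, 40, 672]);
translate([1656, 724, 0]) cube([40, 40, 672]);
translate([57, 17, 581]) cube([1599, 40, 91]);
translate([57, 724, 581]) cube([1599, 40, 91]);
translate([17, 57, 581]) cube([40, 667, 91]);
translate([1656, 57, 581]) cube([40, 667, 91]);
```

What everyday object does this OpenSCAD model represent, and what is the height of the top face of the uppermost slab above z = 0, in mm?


A table. The table height is 714 mm.

A 1713×781×42 slab sits at z = 672 on four 40 mm square posts — a table. The top surface is at 672 + 42 = 714 mm.


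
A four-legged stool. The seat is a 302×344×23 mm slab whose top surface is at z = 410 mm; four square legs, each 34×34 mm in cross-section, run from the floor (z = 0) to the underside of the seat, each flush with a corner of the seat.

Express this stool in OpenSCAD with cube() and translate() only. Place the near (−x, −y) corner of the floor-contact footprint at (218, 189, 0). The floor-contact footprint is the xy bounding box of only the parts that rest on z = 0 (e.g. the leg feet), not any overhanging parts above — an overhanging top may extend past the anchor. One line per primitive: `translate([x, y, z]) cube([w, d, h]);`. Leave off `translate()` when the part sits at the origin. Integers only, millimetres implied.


// leg_h = 410 - 23 = 387
translate([218, 189, 387]) cube([302, 344, 23]);
translate([218, 189, 0]) cube([34, 34, 387]);
translate([486, 189, 0]) cube([34, 34, 387]);
translate([218, 499, 0]) cube([34, 34, 387]);
translate([486, 499, 0]) cube([34, 34, 387]);


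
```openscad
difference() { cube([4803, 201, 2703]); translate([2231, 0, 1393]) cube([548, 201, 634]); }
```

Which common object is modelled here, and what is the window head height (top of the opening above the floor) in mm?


A wall with a window opening. The window head height is 2027 mm.

A wall with a rectangular opening subtracted — a window. Sill at z = 1393, opening 634 mm tall, so the head is at 1393 + 634 = 2027 mm.


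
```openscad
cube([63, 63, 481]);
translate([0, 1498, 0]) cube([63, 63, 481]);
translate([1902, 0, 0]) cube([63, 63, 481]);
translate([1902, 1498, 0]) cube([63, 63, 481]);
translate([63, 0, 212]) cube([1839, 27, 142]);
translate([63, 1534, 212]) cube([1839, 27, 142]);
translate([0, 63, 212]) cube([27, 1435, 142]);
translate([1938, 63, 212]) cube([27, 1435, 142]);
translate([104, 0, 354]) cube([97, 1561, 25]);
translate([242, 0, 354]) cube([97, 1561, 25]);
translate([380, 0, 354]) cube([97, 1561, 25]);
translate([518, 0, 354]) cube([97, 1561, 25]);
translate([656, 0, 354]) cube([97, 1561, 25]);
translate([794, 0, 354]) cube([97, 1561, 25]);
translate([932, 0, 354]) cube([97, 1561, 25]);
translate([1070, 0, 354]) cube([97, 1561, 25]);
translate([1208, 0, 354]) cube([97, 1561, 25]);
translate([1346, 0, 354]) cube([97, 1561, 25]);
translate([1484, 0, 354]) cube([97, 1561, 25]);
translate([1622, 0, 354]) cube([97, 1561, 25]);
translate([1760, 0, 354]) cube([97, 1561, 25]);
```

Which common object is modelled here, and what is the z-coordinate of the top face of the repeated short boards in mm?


A bed frame. The slat-top height is 379 mm.

Four posts, four rails, and a row of slats — a bed frame. Slats sit on the rails at z = 212 + 142 = 354; with slat thickness 25, the top is 379 mm.


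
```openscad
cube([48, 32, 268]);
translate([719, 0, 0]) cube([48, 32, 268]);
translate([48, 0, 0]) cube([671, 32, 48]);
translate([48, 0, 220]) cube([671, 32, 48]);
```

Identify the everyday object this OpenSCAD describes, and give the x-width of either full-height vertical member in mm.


A picture frame. The border width is 48 mm.

Four thin pieces enclosing a rectangular opening — a picture frame. The two full-height stiles are 268 mm tall; the top rail sits at z = 220 and is 48 mm tall, so the border above the opening is 268 − 220 = 48 mm, matching the stile x-width.


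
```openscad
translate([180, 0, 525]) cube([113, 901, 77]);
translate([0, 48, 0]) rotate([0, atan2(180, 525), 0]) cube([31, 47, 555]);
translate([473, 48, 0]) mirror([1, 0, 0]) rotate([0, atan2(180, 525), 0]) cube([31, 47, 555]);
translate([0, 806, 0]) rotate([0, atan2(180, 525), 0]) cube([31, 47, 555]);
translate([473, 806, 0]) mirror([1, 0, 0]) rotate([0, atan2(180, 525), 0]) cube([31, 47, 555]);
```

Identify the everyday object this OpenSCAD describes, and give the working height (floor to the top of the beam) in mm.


A sawhorse. The overall height is 602 mm.

A beam across two mirrored pairs of raked legs — a sawhorse. The beam's underside is at z = 525 (matching the legs' vertical rise in atan2(180, 525)) and the beam is 77 mm tall, so its top is at 525 + 77 = 602 mm. The raked legs top out at the beam's underside, so that is the highest point.


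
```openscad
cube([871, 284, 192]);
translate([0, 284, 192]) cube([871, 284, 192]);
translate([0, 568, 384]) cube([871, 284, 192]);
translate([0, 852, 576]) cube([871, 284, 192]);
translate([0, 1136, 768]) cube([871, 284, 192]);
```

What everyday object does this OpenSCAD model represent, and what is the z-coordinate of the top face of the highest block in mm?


A staircase. The total rise is 960 mm.

5 identical blocks, each offset up and back from the previous — a staircase. Each step is 192 mm tall and there are 5 of them, so the total rise is 5 × 192 = 960 mm.


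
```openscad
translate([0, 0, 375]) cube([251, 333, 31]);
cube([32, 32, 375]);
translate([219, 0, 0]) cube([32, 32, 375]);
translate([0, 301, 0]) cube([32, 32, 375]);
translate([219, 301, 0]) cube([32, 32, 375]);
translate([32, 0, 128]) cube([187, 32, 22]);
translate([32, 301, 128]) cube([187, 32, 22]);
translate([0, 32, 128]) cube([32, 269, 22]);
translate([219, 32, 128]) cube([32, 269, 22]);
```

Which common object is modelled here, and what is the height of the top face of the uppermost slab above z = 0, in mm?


A stool. The seat height is 406 mm.

A 251×333×31 slab at z = 375 on four corner posts — a stool. The seat top is 375 + 31 = 406 mm.


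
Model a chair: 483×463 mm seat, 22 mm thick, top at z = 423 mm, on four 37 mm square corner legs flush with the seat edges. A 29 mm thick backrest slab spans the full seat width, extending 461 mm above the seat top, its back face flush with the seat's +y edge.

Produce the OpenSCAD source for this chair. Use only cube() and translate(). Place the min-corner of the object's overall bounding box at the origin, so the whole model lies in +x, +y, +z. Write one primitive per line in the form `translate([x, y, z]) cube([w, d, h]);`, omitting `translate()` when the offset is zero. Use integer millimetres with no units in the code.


// leg_h = 423 - 22 = 401
translate([0, 0, 401]) cube([483, 463, 22]);
cube([37, 37, 401]);
translate([446, 0, 0]) cube([37, 37, 401]);
translate([0, 426, 0]) cube([37, 37, 401]);
translate([446, 426, 0]) cube([37, 37, 401]);
translate([0, 434, 423]) cube([483, 29, 461]);


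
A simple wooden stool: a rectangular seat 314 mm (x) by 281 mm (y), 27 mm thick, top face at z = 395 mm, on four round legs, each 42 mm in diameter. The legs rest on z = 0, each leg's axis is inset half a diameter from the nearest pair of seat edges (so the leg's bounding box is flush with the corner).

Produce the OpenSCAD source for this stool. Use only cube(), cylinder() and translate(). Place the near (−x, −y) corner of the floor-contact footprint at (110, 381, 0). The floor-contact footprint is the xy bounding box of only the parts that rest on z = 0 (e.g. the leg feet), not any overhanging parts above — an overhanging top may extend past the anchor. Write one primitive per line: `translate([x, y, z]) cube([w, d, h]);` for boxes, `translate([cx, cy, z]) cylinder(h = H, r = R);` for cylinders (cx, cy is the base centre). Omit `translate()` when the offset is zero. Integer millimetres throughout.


translate([110, 381, 368]) cube([314, 281, 27]);
translate([131, 402, 0]) cylinder(h = 368, r = 21);
translate([403, 402, 0]) cylinder(h = 368, r = 21);
translate([131, 641, 0]) cylinder(h = 368, r = 21);
translate([403, 641, 0]) cylinder(h = 368, r = 21);
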